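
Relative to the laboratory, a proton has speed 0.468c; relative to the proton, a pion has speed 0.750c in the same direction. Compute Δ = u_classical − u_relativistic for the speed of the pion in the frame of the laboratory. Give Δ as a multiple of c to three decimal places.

Galilean: u_cl = 0.750 + 0.468 = 1.2180.
Relativistic: u_rel = (0.750 + 0.468) / (1 + 0.750·0.468) = 1.2180/1.3510 = 0.9016.
Δ = 1.2180 − 0.9016 = 0.3164.
(The classical prediction exceeds c; the relativistic result does not.)

Δ = 0.316c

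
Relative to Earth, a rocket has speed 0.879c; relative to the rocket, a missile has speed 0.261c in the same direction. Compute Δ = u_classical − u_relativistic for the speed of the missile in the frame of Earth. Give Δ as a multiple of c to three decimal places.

Δ = 0.213c

Galilean: u_cl = 0.261 + 0.879 = 1.1400.
Relativistic: u_rel = (0.261 + 0.879) / (1 + 0.261·0.879) = 1.1400/1.2294 = 0.9273.
Δ = 1.1400 − 0.9273 = 0.2127.
(The classical prediction exceeds c; the relativistic result does not.)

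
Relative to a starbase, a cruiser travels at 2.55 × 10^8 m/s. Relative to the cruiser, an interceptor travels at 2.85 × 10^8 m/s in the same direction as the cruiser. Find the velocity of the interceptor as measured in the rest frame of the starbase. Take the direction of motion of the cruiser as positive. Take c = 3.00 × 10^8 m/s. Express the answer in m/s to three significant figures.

In units of c (dividing by 3.00 × 10^8 m/s): v = 0.850, u' = 0.950.
u = (u' + v)/(1 + u'v/c²):
u = (0.950 + 0.850) / (1 + 0.950·0.850) = 1.8000/1.8075 = 0.9959
(Galilean addition would give +1.800c, exceeding c.)
Converting back: u = 0.9959 × 3.00 × 10^8 m/s.

2.99 × 10^8 m/s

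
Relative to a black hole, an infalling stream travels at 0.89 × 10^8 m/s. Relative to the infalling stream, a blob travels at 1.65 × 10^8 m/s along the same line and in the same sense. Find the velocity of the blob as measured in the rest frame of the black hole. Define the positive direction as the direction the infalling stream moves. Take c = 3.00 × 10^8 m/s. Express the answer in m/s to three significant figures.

2.18 × 10^8 m/s

In units of c (dividing by 3.00 × 10^8 m/s): v = 0.297, u' = 0.550.
u = (u' + v)/(1 + u'v/c²):
u = (0.550 + 0.297) / (1 + 0.550·0.297) = 0.8467/1.1632 = 0.7279
Converting back: u = 0.7279 × 3.00 × 10^8 m/s.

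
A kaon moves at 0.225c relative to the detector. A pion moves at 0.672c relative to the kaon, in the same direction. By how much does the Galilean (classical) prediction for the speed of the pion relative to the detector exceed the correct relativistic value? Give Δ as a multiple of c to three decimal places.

Galilean: u_cl = 0.672 + 0.225 = 0.8970.
Relativistic: u_rel = (0.672 + 0.225) / (1 + 0.672·0.225) = 0.8970/1.1512 = 0.7792.
Δ = 0.8970 − 0.7792 = 0.1178.

Δ = 0.118c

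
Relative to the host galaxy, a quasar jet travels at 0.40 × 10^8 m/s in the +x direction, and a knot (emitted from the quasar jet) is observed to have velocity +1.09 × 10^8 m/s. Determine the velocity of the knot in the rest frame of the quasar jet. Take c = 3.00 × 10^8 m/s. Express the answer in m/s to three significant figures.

v = 0.133c, u = 0.363c.
Invert the composition law: u' = (u − v)/(1 − uv/c²).
u' = (0.363 − 0.133) / (1 − (0.363)(0.133)) = 0.2300/0.9516 = 0.2417.
u' = 0.2417 × 3.00 × 10^8 m/s.

+7.25 × 10^7 m/s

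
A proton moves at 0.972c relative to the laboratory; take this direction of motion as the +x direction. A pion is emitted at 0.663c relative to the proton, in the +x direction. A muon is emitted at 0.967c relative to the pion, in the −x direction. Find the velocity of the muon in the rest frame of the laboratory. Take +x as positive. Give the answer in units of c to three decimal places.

+0.707c

Apply u = (u' + v)/(1 + u'v/c²) successively, working outward toward the laboratory.
Start: velocity of the proton relative to the laboratory = 0.9720c.
Compose with the pion (u' = 0.663 in the proton frame): u_1 = (0.663 + 0.972) / (1 + 0.663·0.972) = 1.6350/1.6444 = 0.9943.
Compose with the muon (u' = -0.967 in the pion frame): u_2 = (-0.967 + 0.994) / (1 + (-0.967)·0.994) = 0.0273/0.0385 = 0.7072.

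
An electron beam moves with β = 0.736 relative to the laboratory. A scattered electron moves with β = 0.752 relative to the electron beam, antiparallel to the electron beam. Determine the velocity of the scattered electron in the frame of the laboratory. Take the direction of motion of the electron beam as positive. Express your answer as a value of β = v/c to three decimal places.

β = -0.036

With v = 0.736 and u' = -0.752 (in units of c),
u = (u' + v)/(1 + u'v/c²):
u = (-0.752 + 0.736) / (1 + (-0.752)·0.736) = -0.0160/0.4465 = -0.0358
(Galilean addition would give -0.016c.)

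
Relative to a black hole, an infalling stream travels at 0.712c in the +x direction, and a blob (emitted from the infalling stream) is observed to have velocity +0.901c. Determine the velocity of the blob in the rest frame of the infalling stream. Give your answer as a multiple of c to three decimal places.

+0.527c

Invert the composition law: u' = (u − v)/(1 − uv/c²).
u' = (0.901 − 0.712) / (1 − (0.901)(0.712)) = 0.1890/0.3585 = 0.5272.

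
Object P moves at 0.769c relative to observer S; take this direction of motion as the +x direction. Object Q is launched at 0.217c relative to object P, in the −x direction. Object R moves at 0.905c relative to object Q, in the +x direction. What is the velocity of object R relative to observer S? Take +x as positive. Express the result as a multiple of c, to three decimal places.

Apply u = (u' + v)/(1 + u'v/c²) successively, working outward toward observer S.
Start: velocity of object P relative to observer S = 0.7690c.
Compose with object Q (u' = -0.217 in object P frame): u_1 = (-0.217 + 0.769) / (1 + (-0.217)·0.769) = 0.5520/0.8331 = 0.6626.
Compose with object R (u' = 0.905 in object Q frame): u_2 = (0.905 + 0.663) / (1 + 0.905·0.663) = 1.5676/1.5996 = 0.9800.

+0.980c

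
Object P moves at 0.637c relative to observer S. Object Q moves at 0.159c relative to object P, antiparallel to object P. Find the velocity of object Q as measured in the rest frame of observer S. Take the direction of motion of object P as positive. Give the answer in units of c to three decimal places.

With v = 0.637 and u' = -0.159 (in units of c),
u = (u' + v)/(1 + u'v/c²):
u = (-0.159 + 0.637) / (1 + (-0.159)·0.637) = 0.4780/0.8987 = 0.5319
(Galilean addition would give +0.478c.)

+0.532c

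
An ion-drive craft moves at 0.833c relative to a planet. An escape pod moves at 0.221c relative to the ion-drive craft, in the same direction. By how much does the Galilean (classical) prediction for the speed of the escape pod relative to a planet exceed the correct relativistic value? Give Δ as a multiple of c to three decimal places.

Galilean: u_cl = 0.221 + 0.833 = 1.0540.
Relativistic: u_rel = (0.221 + 0.833) / (1 + 0.221·0.833) = 1.0540/1.1841 = 0.8901.
Δ = 1.0540 − 0.8901 = 0.1639.
(The classical prediction exceeds c; the relativistic result does not.)

Δ = 0.164c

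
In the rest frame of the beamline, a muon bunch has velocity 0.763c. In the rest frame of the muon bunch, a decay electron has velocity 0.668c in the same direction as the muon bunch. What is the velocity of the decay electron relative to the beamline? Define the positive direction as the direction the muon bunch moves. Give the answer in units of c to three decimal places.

0.948c

With v = 0.763 and u' = 0.668 (in units of c),
u = (u' + v)/(1 + u'v/c²):
u = (0.668 + 0.763) / (1 + 0.668·0.763) = 1.4310/1.5097 = 0.9479
(Galilean addition would give +1.431c, exceeding c.)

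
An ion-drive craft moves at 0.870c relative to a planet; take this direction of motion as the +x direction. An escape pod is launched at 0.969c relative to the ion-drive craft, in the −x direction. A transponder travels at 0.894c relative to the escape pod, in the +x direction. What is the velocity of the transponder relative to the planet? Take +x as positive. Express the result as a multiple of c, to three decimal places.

Apply u = (u' + v)/(1 + u'v/c²) successively, working outward toward the planet.
Start: velocity of the ion-drive craft relative to the planet = 0.8700c.
Compose with the escape pod (u' = -0.969 in the ion-drive craft frame): u_1 = (-0.969 + 0.870) / (1 + (-0.969)·0.870) = -0.0990/0.1570 = -0.6307.
Compose with the transponder (u' = 0.894 in the escape pod frame): u_2 = (0.894 + (-0.631)) / (1 + 0.894·(-0.631)) = 0.2633/0.4362 = 0.6037.

+0.604c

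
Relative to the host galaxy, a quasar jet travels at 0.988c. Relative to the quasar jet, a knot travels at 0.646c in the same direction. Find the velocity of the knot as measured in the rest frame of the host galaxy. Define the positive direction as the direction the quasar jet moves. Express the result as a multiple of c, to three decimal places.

With v = 0.988 and u' = 0.646 (in units of c),
u = (u' + v)/(1 + u'v/c²):
u = (0.646 + 0.988) / (1 + 0.646·0.988) = 1.6340/1.6382 = 0.9974

0.997c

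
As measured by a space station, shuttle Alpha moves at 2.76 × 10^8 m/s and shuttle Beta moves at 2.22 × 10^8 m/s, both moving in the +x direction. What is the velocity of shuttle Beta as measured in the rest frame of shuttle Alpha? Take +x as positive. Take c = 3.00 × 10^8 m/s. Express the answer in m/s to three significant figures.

-1.69 × 10^8 m/s

β_A = 0.920, β_B = 0.740 (dividing each by c = 3.00 × 10^8 m/s).
Transform to A's frame with the inverse velocity-addition law: u' = (u − v)/(1 − uv/c²), taking u = β_B and v = β_A.
u' = (0.740 − 0.920) / (1 − (0.920)(0.740)) = -0.1800/0.3192 = -0.5639.
u' = -0.5639 × 3.00 × 10^8 m/s.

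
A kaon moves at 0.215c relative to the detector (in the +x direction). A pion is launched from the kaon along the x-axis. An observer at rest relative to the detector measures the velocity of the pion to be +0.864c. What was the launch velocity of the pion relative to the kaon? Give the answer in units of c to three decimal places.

Invert the composition law: u' = (u − v)/(1 − uv/c²).
u' = (0.864 − 0.215) / (1 − (0.864)(0.215)) = 0.6490/0.8142 = 0.7971.

+0.797c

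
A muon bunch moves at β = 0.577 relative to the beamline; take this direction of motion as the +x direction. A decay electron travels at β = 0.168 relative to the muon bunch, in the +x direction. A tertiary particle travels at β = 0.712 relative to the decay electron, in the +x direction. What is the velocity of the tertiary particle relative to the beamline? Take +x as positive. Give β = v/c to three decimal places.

Apply u = (u' + v)/(1 + u'v/c²) successively, working outward toward the beamline.
Start: velocity of the muon bunch relative to the beamline = 0.5770c.
Compose with the decay electron (u' = 0.168 in the muon bunch frame): u_1 = (0.168 + 0.577) / (1 + 0.168·0.577) = 0.7450/1.0969 = 0.6792.
Compose with the tertiary particle (u' = 0.712 in the decay electron frame): u_2 = (0.712 + 0.679) / (1 + 0.712·0.679) = 1.3912/1.4836 = 0.9377.

β = 0.938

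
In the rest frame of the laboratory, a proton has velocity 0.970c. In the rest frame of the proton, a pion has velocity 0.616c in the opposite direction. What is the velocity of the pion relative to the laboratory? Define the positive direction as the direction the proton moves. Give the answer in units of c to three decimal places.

With v = 0.970 and u' = -0.616 (in units of c),
u = (u' + v)/(1 + u'v/c²):
u = (-0.616 + 0.970) / (1 + (-0.616)·0.970) = 0.3540/0.4025 = 0.8795
(Galilean addition would give +0.354c.)

+0.880c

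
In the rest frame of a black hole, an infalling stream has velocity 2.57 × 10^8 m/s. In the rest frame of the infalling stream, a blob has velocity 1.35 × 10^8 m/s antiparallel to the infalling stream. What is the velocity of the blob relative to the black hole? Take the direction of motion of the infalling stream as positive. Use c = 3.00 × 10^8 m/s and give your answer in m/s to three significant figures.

+1.99 × 10^8 m/s

In units of c (dividing by 3.00 × 10^8 m/s): v = 0.857, u' = -0.450.
u = (u' + v)/(1 + u'v/c²):
u = (-0.450 + 0.857) / (1 + (-0.450)·0.857) = 0.4067/0.6145 = 0.6618
Converting back: u = 0.6618 × 3.00 × 10^8 m/s.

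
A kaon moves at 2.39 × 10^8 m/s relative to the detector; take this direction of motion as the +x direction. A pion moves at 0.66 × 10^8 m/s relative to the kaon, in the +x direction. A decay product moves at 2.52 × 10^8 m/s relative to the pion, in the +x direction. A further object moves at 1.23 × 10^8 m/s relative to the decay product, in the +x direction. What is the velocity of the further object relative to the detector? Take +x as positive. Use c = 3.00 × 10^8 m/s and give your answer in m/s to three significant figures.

2.98 × 10^8 m/s

Apply u = (u' + v)/(1 + u'v/c²) successively, working outward toward the detector.
(Dividing each given speed by c = 3.00 × 10^8 m/s to work in units of c.)
Start: velocity of the kaon relative to the detector = 0.7967c.
Compose with the pion (u' = 0.220 in the kaon frame): u_1 = (0.220 + 0.797) / (1 + 0.220·0.797) = 1.0167/1.1753 = 0.8651.
Compose with the decay product (u' = 0.840 in the pion frame): u_2 = (0.840 + 0.865) / (1 + 0.840·0.865) = 1.7051/1.7266 = 0.9875.
Compose with the further object (u' = 0.410 in the decay product frame): u_3 = (0.410 + 0.987) / (1 + 0.410·0.987) = 1.3975/1.4049 = 0.9947.
So u = 0.9947 × 3.00 × 10^8 m/s.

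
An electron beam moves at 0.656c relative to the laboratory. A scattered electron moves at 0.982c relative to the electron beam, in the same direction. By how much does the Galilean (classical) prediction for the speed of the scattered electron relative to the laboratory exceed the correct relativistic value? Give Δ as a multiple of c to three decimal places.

Galilean: u_cl = 0.982 + 0.656 = 1.6380.
Relativistic: u_rel = (0.982 + 0.656) / (1 + 0.982·0.656) = 1.6380/1.6442 = 0.9962.
Δ = 1.6380 − 0.9962 = 0.6418.
(The classical prediction exceeds c; the relativistic result does not.)

Δ = 0.642c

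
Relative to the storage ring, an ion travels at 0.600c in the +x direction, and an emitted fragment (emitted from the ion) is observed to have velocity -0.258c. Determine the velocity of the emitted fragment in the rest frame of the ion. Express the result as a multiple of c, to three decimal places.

-0.743c

Invert the composition law: u' = (u − v)/(1 − uv/c²).
u' = (-0.258 − 0.600) / (1 − (-0.258)(0.600)) = -0.8580/1.1548 = -0.7430.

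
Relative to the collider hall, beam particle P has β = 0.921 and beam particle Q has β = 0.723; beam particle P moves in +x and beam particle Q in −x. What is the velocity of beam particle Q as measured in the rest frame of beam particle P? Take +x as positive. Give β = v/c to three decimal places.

β = -0.987

β_A = 0.921, β_B = -0.723.
Transform to A's frame with the inverse velocity-addition law: u' = (u − v)/(1 − uv/c²), taking u = β_B and v = β_A.
u' = (-0.723 − 0.921) / (1 − (0.921)(-0.723)) = -1.6440/1.6659 = -0.9869.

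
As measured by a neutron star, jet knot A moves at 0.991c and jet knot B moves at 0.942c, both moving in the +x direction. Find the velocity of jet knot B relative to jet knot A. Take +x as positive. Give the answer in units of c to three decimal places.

β_A = 0.991, β_B = 0.942.
Transform to A's frame with the inverse velocity-addition law: u' = (u − v)/(1 − uv/c²), taking u = β_B and v = β_A.
u' = (0.942 − 0.991) / (1 − (0.991)(0.942)) = -0.0490/0.0665 = -0.7371.

-0.737c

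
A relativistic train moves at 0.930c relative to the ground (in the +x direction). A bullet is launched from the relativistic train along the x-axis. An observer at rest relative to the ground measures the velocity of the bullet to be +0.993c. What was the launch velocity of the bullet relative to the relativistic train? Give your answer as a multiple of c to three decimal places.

Invert the composition law: u' = (u − v)/(1 − uv/c²).
u' = (0.993 − 0.930) / (1 − (0.993)(0.930)) = 0.0630/0.0765 = 0.8234.

+0.823c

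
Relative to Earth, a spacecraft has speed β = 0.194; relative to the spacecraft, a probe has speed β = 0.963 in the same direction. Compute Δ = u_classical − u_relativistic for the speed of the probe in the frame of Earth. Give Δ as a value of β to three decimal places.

Galilean: u_cl = 0.963 + 0.194 = 1.1570.
Relativistic: u_rel = (0.963 + 0.194) / (1 + 0.963·0.194) = 1.1570/1.1868 = 0.9749.
Δ = 1.1570 − 0.9749 = 0.1821.
(The classical prediction exceeds c; the relativistic result does not.)

Δ = 0.182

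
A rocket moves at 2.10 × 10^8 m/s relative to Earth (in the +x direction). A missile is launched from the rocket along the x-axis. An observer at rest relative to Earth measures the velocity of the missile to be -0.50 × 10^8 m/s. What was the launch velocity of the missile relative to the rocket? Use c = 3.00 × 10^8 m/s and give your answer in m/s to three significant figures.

-2.33 × 10^8 m/s

v = 0.700c, u = -0.167c.
Invert the composition law: u' = (u − v)/(1 − uv/c²).
u' = (-0.167 − 0.700) / (1 − (-0.167)(0.700)) = -0.8667/1.1167 = -0.7761.
u' = -0.7761 × 3.00 × 10^8 m/s.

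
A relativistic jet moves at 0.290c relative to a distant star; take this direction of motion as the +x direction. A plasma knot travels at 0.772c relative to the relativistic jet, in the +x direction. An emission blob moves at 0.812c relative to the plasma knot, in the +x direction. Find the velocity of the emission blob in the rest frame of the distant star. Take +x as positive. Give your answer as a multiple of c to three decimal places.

0.985c

Apply u = (u' + v)/(1 + u'v/c²) successively, working outward toward the distant star.
Start: velocity of the relativistic jet relative to the distant star = 0.2900c.
Compose with the plasma knot (u' = 0.772 in the relativistic jet frame): u_1 = (0.772 + 0.290) / (1 + 0.772·0.290) = 1.0620/1.2239 = 0.8677.
Compose with the emission blob (u' = 0.812 in the plasma knot frame): u_2 = (0.812 + 0.868) / (1 + 0.812·0.868) = 1.6797/1.7046 = 0.9854.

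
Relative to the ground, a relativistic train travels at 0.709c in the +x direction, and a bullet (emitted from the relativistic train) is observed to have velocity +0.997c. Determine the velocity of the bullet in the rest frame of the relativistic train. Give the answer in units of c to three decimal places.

Invert the composition law: u' = (u − v)/(1 − uv/c²).
u' = (0.997 − 0.709) / (1 − (0.997)(0.709)) = 0.2880/0.2931 = 0.9825.

+0.983c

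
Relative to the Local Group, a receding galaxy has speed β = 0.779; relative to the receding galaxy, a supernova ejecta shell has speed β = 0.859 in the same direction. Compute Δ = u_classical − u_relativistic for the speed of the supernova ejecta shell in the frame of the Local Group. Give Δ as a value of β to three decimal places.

Δ = 0.657

Galilean: u_cl = 0.859 + 0.779 = 1.6380.
Relativistic: u_rel = (0.859 + 0.779) / (1 + 0.859·0.779) = 1.6380/1.6692 = 0.9813.
Δ = 1.6380 − 0.9813 = 0.6567.
(The classical prediction exceeds c; the relativistic result does not.)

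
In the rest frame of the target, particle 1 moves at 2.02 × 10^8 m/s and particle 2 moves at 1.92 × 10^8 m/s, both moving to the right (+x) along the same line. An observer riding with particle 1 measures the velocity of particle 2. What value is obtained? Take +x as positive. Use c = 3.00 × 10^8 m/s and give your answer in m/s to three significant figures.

-1.76 × 10^7 m/s

β_A = 0.673, β_B = 0.640 (dividing each by c = 3.00 × 10^8 m/s).
Transform to A's frame with the inverse velocity-addition law: u' = (u − v)/(1 − uv/c²), taking u = β_B and v = β_A.
u' = (0.640 − 0.673) / (1 − (0.673)(0.640)) = -0.0333/0.5691 = -0.0586.
u' = -0.0586 × 3.00 × 10^8 m/s.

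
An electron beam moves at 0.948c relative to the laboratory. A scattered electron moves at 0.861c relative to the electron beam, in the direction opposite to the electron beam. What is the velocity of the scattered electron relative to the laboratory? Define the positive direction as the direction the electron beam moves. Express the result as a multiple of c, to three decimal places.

With v = 0.948 and u' = -0.861 (in units of c),
u = (u' + v)/(1 + u'v/c²):
u = (-0.861 + 0.948) / (1 + (-0.861)·0.948) = 0.0870/0.1838 = 0.4734

+0.473c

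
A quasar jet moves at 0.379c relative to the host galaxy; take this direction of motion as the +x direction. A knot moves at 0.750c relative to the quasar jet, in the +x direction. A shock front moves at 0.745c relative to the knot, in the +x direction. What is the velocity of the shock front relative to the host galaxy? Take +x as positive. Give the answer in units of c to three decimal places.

Apply u = (u' + v)/(1 + u'v/c²) successively, working outward toward the host galaxy.
Start: velocity of the quasar jet relative to the host galaxy = 0.3790c.
Compose with the knot (u' = 0.750 in the quasar jet frame): u_1 = (0.750 + 0.379) / (1 + 0.750·0.379) = 1.1290/1.2842 = 0.8791.
Compose with the shock front (u' = 0.745 in the knot frame): u_2 = (0.745 + 0.879) / (1 + 0.745·0.879) = 1.6241/1.6549 = 0.9814.

0.981c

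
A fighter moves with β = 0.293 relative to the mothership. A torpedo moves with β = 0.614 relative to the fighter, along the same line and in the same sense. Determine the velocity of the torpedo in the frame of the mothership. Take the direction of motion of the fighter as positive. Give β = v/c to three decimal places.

With v = 0.293 and u' = 0.614 (in units of c),
u = (u' + v)/(1 + u'v/c²):
u = (0.614 + 0.293) / (1 + 0.614·0.293) = 0.9070/1.1799 = 0.7687

β = 0.769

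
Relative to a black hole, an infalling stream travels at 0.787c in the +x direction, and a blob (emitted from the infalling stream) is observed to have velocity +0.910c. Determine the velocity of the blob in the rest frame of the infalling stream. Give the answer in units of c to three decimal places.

Invert the composition law: u' = (u − v)/(1 − uv/c²).
u' = (0.910 − 0.787) / (1 − (0.910)(0.787)) = 0.1230/0.2838 = 0.4334.

+0.433c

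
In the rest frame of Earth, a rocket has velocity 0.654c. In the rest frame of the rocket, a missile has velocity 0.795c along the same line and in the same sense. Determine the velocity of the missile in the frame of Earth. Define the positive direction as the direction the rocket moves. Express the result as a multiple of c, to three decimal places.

0.953c

With v = 0.654 and u' = 0.795 (in units of c),
u = (u' + v)/(1 + u'v/c²):
u = (0.795 + 0.654) / (1 + 0.795·0.654) = 1.4490/1.5199 = 0.9533
(Galilean addition would give +1.449c, exceeding c.)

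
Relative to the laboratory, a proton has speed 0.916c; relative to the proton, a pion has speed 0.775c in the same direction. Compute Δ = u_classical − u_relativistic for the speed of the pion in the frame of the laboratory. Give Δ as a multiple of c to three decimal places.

Galilean: u_cl = 0.775 + 0.916 = 1.6910.
Relativistic: u_rel = (0.775 + 0.916) / (1 + 0.775·0.916) = 1.6910/1.7099 = 0.9889.
Δ = 1.6910 − 0.9889 = 0.7021.
(The classical prediction exceeds c; the relativistic result does not.)

Δ = 0.702c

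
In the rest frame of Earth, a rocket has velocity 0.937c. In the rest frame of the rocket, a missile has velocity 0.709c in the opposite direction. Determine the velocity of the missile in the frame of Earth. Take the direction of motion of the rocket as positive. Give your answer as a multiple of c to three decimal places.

With v = 0.937 and u' = -0.709 (in units of c),
u = (u' + v)/(1 + u'v/c²):
u = (-0.709 + 0.937) / (1 + (-0.709)·0.937) = 0.2280/0.3357 = 0.6792
(Galilean addition would give +0.228c.)

+0.679c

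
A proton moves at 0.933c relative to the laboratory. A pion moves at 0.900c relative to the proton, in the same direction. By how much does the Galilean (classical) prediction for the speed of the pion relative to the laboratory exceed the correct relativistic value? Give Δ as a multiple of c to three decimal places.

Galilean: u_cl = 0.900 + 0.933 = 1.8330.
Relativistic: u_rel = (0.900 + 0.933) / (1 + 0.900·0.933) = 1.8330/1.8397 = 0.9964.
Δ = 1.8330 − 0.9964 = 0.8366.
(The classical prediction exceeds c; the relativistic result does not.)

Δ = 0.837c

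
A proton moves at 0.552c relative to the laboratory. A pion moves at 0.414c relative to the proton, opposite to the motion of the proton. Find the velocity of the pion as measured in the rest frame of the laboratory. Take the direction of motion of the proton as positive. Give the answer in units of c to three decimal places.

+0.179c

With v = 0.552 and u' = -0.414 (in units of c),
u = (u' + v)/(1 + u'v/c²):
u = (-0.414 + 0.552) / (1 + (-0.414)·0.552) = 0.1380/0.7715 = 0.1789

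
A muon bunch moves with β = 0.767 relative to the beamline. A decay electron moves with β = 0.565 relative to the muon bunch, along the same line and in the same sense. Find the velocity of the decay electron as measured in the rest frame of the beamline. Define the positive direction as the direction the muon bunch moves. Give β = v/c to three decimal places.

β = 0.929

With v = 0.767 and u' = 0.565 (in units of c),
u = (u' + v)/(1 + u'v/c²):
u = (0.565 + 0.767) / (1 + 0.565·0.767) = 1.3320/1.4334 = 0.9293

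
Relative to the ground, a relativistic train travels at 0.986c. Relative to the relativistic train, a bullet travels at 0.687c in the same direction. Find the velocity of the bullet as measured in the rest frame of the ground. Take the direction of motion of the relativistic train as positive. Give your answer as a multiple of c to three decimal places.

0.997c

With v = 0.986 and u' = 0.687 (in units of c),
u = (u' + v)/(1 + u'v/c²):
u = (0.687 + 0.986) / (1 + 0.687·0.986) = 1.6730/1.6774 = 0.9974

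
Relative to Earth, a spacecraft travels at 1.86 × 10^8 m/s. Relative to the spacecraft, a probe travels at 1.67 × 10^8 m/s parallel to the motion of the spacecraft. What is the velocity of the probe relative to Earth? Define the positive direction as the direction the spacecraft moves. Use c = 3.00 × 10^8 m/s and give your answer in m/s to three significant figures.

In units of c (dividing by 3.00 × 10^8 m/s): v = 0.620, u' = 0.557.
u = (u' + v)/(1 + u'v/c²):
u = (0.557 + 0.620) / (1 + 0.557·0.620) = 1.1767/1.3451 = 0.8748
Converting back: u = 0.8748 × 3.00 × 10^8 m/s.

2.62 × 10^8 m/s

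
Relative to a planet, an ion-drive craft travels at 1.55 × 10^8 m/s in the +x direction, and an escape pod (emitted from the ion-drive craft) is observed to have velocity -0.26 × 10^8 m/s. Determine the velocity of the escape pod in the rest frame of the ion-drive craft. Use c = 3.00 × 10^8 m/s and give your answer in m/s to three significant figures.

-1.73 × 10^8 m/s

v = 0.517c, u = -0.087c.
Invert the composition law: u' = (u − v)/(1 − uv/c²).
u' = (-0.087 − 0.517) / (1 − (-0.087)(0.517)) = -0.6033/1.0448 = -0.5775.
u' = -0.5775 × 3.00 × 10^8 m/s.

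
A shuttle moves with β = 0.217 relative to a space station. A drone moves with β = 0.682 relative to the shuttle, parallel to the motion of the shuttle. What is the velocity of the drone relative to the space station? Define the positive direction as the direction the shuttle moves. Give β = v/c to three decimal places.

β = 0.783

With v = 0.217 and u' = 0.682 (in units of c),
u = (u' + v)/(1 + u'v/c²):
u = (0.682 + 0.217) / (1 + 0.682·0.217) = 0.8990/1.1480 = 0.7831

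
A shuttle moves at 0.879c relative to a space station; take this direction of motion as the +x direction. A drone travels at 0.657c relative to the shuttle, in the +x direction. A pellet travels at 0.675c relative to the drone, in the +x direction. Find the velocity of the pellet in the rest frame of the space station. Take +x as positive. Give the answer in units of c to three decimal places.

Apply u = (u' + v)/(1 + u'v/c²) successively, working outward toward the space station.
Start: velocity of the shuttle relative to the space station = 0.8790c.
Compose with the drone (u' = 0.657 in the shuttle frame): u_1 = (0.657 + 0.879) / (1 + 0.657·0.879) = 1.5360/1.5775 = 0.9737.
Compose with the pellet (u' = 0.675 in the drone frame): u_2 = (0.675 + 0.974) / (1 + 0.675·0.974) = 1.6487/1.6572 = 0.9948.

0.995c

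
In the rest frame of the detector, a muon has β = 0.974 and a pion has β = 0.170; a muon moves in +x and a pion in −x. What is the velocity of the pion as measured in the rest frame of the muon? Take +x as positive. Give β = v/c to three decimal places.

β_A = 0.974, β_B = -0.170.
Transform to A's frame with the inverse velocity-addition law: u' = (u − v)/(1 − uv/c²), taking u = β_B and v = β_A.
u' = (-0.170 − 0.974) / (1 − (0.974)(-0.170)) = -1.1440/1.1656 = -0.9815.

β = -0.981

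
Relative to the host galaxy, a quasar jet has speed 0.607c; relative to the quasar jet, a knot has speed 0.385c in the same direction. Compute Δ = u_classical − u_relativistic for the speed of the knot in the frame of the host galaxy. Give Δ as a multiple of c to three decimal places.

Δ = 0.188c

Galilean: u_cl = 0.385 + 0.607 = 0.9920.
Relativistic: u_rel = (0.385 + 0.607) / (1 + 0.385·0.607) = 0.9920/1.2337 = 0.8041.
Δ = 0.9920 − 0.8041 = 0.1879.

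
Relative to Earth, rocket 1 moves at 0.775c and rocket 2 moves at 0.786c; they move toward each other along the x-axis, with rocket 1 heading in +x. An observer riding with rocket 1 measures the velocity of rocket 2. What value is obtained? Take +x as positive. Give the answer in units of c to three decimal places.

β_A = 0.775, β_B = -0.786.
Transform to A's frame with the inverse velocity-addition law: u' = (u − v)/(1 − uv/c²), taking u = β_B and v = β_A.
u' = (-0.786 − 0.775) / (1 − (0.775)(-0.786)) = -1.5610/1.6092 = -0.9701.

-0.970c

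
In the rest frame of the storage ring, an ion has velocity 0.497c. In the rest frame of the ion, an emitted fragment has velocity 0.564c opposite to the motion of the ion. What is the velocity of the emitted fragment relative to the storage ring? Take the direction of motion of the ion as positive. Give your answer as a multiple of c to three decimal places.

-0.093c

With v = 0.497 and u' = -0.564 (in units of c),
u = (u' + v)/(1 + u'v/c²):
u = (-0.564 + 0.497) / (1 + (-0.564)·0.497) = -0.0670/0.7197 = -0.0931
(Galilean addition would give -0.067c.)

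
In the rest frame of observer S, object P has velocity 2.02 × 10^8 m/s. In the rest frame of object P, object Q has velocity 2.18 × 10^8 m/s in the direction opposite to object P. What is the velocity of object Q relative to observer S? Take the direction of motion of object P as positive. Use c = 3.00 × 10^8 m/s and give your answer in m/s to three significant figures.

-3.13 × 10^7 m/s

In units of c (dividing by 3.00 × 10^8 m/s): v = 0.673, u' = -0.727.
u = (u' + v)/(1 + u'v/c²):
u = (-0.727 + 0.673) / (1 + (-0.727)·0.673) = -0.0533/0.5107 = -0.1044
Converting back: u = -0.1044 × 3.00 × 10^8 m/s.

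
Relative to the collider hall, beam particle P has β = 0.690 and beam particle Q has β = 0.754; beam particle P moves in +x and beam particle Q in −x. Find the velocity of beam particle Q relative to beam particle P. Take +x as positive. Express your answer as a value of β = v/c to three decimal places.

β_A = 0.690, β_B = -0.754.
Transform to A's frame with the inverse velocity-addition law: u' = (u − v)/(1 − uv/c²), taking u = β_B and v = β_A.
u' = (-0.754 − 0.690) / (1 − (0.690)(-0.754)) = -1.4440/1.5203 = -0.9498.

β = -0.950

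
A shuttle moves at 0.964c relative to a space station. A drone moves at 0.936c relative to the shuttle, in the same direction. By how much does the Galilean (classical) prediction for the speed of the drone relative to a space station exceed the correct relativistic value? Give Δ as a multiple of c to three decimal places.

Δ = 0.901c

Galilean: u_cl = 0.936 + 0.964 = 1.9000.
Relativistic: u_rel = (0.936 + 0.964) / (1 + 0.936·0.964) = 1.9000/1.9023 = 0.9988.
Δ = 1.9000 − 0.9988 = 0.9012.
(The classical prediction exceeds c; the relativistic result does not.)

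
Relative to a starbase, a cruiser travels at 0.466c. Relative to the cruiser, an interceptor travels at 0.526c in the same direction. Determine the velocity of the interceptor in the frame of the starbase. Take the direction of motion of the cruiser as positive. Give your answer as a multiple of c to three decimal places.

With v = 0.466 and u' = 0.526 (in units of c),
u = (u' + v)/(1 + u'v/c²):
u = (0.526 + 0.466) / (1 + 0.526·0.466) = 0.9920/1.2451 = 0.7967

0.797c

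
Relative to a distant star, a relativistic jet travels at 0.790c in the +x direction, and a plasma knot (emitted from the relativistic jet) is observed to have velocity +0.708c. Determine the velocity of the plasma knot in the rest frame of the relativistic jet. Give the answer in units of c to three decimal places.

Invert the composition law: u' = (u − v)/(1 − uv/c²).
u' = (0.708 − 0.790) / (1 − (0.708)(0.790)) = -0.0820/0.4407 = -0.1861.

-0.186c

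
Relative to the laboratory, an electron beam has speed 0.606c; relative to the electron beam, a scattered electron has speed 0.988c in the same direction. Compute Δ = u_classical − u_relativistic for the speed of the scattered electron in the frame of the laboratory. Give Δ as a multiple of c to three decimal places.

Galilean: u_cl = 0.988 + 0.606 = 1.5940.
Relativistic: u_rel = (0.988 + 0.606) / (1 + 0.988·0.606) = 1.5940/1.5987 = 0.9970.
Δ = 1.5940 − 0.9970 = 0.5970.
(The classical prediction exceeds c; the relativistic result does not.)

Δ = 0.597c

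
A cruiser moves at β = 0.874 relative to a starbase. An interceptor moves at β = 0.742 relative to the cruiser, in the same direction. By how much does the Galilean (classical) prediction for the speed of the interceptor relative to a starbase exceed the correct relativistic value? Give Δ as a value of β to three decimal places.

Δ = 0.636

Galilean: u_cl = 0.742 + 0.874 = 1.6160.
Relativistic: u_rel = (0.742 + 0.874) / (1 + 0.742·0.874) = 1.6160/1.6485 = 0.9803.
Δ = 1.6160 − 0.9803 = 0.6357.
(The classical prediction exceeds c; the relativistic result does not.)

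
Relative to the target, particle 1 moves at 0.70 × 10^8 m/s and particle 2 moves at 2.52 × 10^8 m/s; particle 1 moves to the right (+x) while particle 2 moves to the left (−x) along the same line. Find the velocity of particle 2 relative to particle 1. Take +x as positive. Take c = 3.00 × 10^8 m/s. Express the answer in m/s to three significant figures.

-2.69 × 10^8 m/s

β_A = 0.233, β_B = -0.840 (dividing each by c = 3.00 × 10^8 m/s).
Transform to A's frame with the inverse velocity-addition law: u' = (u − v)/(1 − uv/c²), taking u = β_B and v = β_A.
u' = (-0.840 − 0.233) / (1 − (0.233)(-0.840)) = -1.0733/1.1960 = -0.8974.
u' = -0.8974 × 3.00 × 10^8 m/s.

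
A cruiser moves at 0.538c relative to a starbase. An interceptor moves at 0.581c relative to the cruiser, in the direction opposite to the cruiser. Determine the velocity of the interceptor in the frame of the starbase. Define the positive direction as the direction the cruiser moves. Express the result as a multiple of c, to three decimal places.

With v = 0.538 and u' = -0.581 (in units of c),
u = (u' + v)/(1 + u'v/c²):
u = (-0.581 + 0.538) / (1 + (-0.581)·0.538) = -0.0430/0.6874 = -0.0626
(Galilean addition would give -0.043c.)

-0.063c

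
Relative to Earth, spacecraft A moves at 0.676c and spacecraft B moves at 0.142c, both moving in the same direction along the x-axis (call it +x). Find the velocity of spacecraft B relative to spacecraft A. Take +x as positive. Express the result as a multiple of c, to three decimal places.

-0.591c

β_A = 0.676, β_B = 0.142.
Transform to A's frame with the inverse velocity-addition law: u' = (u − v)/(1 − uv/c²), taking u = β_B and v = β_A.
u' = (0.142 − 0.676) / (1 − (0.676)(0.142)) = -0.5340/0.9040 = -0.5907.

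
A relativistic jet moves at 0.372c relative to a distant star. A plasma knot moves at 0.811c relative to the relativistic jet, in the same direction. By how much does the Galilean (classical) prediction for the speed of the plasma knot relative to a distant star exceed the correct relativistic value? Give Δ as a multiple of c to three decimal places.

Galilean: u_cl = 0.811 + 0.372 = 1.1830.
Relativistic: u_rel = (0.811 + 0.372) / (1 + 0.811·0.372) = 1.1830/1.3017 = 0.9088.
Δ = 1.1830 − 0.9088 = 0.2742.
(The classical prediction exceeds c; the relativistic result does not.)

Δ = 0.274c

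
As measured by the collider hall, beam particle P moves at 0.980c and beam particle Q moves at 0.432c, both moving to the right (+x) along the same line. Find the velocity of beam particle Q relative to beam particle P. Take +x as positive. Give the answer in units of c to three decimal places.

-0.950c

β_A = 0.980, β_B = 0.432.
Transform to A's frame with the inverse velocity-addition law: u' = (u − v)/(1 − uv/c²), taking u = β_B and v = β_A.
u' = (0.432 − 0.980) / (1 − (0.980)(0.432)) = -0.5480/0.5766 = -0.9503.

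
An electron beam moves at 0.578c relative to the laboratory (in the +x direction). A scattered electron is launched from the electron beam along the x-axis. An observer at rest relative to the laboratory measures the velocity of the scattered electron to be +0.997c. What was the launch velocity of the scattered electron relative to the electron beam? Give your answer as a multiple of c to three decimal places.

Invert the composition law: u' = (u − v)/(1 − uv/c²).
u' = (0.997 − 0.578) / (1 − (0.997)(0.578)) = 0.4190/0.4237 = 0.9888.

+0.989c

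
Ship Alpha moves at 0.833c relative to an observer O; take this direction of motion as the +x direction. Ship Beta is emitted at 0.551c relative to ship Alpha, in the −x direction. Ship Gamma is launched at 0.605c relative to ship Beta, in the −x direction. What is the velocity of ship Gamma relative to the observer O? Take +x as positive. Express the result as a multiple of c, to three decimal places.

-0.122c

Apply u = (u' + v)/(1 + u'v/c²) successively, working outward toward the observer O.
Start: velocity of ship Alpha relative to the observer O = 0.8330c.
Compose with ship Beta (u' = -0.551 in ship Alpha frame): u_1 = (-0.551 + 0.833) / (1 + (-0.551)·0.833) = 0.2820/0.5410 = 0.5212.
Compose with ship Gamma (u' = -0.605 in ship Beta frame): u_2 = (-0.605 + 0.521) / (1 + (-0.605)·0.521) = -0.0838/0.6846 = -0.1223.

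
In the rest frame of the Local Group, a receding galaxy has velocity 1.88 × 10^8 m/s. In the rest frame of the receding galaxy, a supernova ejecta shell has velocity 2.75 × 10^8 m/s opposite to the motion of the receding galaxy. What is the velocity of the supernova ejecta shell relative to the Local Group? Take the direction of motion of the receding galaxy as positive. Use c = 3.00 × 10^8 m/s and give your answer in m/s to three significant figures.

In units of c (dividing by 3.00 × 10^8 m/s): v = 0.627, u' = -0.917.
u = (u' + v)/(1 + u'v/c²):
u = (-0.917 + 0.627) / (1 + (-0.917)·0.627) = -0.2900/0.4256 = -0.6815
Converting back: u = -0.6815 × 3.00 × 10^8 m/s.

-2.04 × 10^8 m/s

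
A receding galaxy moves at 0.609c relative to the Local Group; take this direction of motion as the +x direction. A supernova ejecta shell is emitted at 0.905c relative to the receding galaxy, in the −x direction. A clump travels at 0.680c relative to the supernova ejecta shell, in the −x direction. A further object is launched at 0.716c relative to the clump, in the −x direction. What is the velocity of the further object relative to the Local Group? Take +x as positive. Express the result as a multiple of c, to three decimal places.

-0.987c

Apply u = (u' + v)/(1 + u'v/c²) successively, working outward toward the Local Group.
Start: velocity of the receding galaxy relative to the Local Group = 0.6090c.
Compose with the supernova ejecta shell (u' = -0.905 in the receding galaxy frame): u_1 = (-0.905 + 0.609) / (1 + (-0.905)·0.609) = -0.2960/0.4489 = -0.6595.
Compose with the clump (u' = -0.680 in the supernova ejecta shell frame): u_2 = (-0.680 + (-0.659)) / (1 + (-0.680)·(-0.659)) = -1.3395/1.4484 = -0.9248.
Compose with the further object (u' = -0.716 in the clump frame): u_3 = (-0.716 + (-0.925)) / (1 + (-0.716)·(-0.925)) = -1.6408/1.6621 = -0.9871.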